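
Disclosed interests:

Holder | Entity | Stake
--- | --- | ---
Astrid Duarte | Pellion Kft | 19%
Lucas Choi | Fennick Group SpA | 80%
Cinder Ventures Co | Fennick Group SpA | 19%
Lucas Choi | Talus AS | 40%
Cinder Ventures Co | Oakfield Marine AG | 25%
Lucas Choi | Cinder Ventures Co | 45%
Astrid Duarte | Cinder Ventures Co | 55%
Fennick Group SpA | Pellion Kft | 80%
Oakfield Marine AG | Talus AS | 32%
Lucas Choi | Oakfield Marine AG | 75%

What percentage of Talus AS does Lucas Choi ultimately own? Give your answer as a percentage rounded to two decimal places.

67.60%

Lucas reaches Talus along 3 paths.
Via Cinder → Oakfield: 45% × 25% × 32% = 3.6%.
Via Oakfield: 75% × 32% = 24%.
Direct stake: 40% = 40%.
Total: 3.6% + 24% + 40% = 67.6%.
Rounded: 67.60%.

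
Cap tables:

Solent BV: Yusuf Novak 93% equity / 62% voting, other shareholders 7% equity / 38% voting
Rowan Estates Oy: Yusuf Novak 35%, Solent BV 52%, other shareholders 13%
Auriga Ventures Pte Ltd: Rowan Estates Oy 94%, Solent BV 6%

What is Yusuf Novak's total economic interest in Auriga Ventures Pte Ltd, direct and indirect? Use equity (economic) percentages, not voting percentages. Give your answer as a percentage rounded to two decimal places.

Yusuf reaches Auriga along 3 paths.
Via Rowan: 35% × 94% = 32.9%.
Via Solent → Rowan: 93% × 52% × 94% = 45.4584%.
Via Solent: 93% × 6% = 5.58%.
Total: 32.9% + 45.4584% + 5.58% = 83.9384%.
Rounded: 83.94%.

83.94%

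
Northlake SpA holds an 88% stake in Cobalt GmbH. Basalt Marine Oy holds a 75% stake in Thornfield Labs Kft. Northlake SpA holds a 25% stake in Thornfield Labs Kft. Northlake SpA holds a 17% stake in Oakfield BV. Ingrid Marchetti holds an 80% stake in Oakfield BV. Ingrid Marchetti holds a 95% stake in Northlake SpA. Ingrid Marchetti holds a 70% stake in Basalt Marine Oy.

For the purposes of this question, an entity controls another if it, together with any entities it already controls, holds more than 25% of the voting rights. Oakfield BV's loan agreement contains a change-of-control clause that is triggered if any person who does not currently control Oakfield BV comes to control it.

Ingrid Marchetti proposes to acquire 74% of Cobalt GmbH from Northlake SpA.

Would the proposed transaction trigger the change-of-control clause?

The purchase adds only to Ingrid's holdings (Northlake's stake shrinks), so Ingrid is the only person who could newly come to control Oakfield.
Ingrid holds 95% of Northlake, so Ingrid controls Northlake.
Ingrid and Northlake together hold 80% + 17% = 97% of Oakfield, so Ingrid controls Oakfield.
So Ingrid already controls Oakfield before the transaction.
After the purchase, Ingrid holds 74% of Cobalt directly, and Northlake's stake falls to 14%.
Ingrid controlled Oakfield already, so this is not a new person acquiring control; every other person's position is unchanged or reduced.
No new person acquires control, so the clause is not triggered.

No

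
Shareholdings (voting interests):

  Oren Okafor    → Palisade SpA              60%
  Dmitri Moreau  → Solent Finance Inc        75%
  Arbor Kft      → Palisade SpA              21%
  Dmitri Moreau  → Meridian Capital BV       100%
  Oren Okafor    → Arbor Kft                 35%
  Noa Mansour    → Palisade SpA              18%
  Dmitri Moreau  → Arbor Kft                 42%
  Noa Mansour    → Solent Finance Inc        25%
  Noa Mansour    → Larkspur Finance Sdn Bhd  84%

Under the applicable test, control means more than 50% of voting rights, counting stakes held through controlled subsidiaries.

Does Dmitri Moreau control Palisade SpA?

Dmitri holds 100% of Meridian, so Dmitri controls Meridian.
Dmitri holds 75% of Solent, so Dmitri controls Solent.
Neither Dmitri nor any entity Dmitri controls holds any voting interest in Palisade.
So Dmitri does not control Palisade.

No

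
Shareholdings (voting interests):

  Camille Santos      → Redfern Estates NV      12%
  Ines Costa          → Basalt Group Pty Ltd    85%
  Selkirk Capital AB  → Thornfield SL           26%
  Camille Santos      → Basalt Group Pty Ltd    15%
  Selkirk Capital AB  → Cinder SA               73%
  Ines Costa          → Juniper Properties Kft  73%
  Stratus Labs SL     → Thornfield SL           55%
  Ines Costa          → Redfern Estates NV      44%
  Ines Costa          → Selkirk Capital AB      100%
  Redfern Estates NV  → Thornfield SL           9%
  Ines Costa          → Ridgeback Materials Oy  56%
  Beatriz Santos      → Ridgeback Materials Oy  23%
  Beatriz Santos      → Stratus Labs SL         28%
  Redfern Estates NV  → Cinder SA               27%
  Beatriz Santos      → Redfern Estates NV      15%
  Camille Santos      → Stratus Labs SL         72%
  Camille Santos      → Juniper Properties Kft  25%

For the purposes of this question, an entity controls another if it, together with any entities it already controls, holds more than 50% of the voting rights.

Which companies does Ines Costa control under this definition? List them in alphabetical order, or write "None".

Basalt Group Pty Ltd, Cinder SA, Juniper Properties Kft, Ridgeback Materials Oy, Selkirk Capital AB

Ines holds 56% of Ridgeback, so Ines controls Ridgeback.
Ines holds 73% of Juniper, so Ines controls Juniper.
Ines holds 100% of Selkirk, so Ines controls Selkirk.
Ines holds 85% of Basalt, so Ines controls Basalt.
Selkirk holds 73% of Cinder, so Ines controls Cinder.
No other company's threshold is met.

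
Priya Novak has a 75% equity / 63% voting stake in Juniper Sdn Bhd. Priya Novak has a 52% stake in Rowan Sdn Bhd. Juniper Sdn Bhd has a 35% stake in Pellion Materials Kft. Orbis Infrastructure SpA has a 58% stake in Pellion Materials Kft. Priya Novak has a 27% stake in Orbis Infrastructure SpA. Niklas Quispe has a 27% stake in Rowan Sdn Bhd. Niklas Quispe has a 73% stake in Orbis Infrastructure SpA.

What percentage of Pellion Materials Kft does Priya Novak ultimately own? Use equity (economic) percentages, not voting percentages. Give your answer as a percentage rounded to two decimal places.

41.91%

Priya reaches Pellion along 2 paths.
Via Juniper: 75% × 35% = 26.25%.
Via Orbis: 27% × 58% = 15.66%.
Total: 26.25% + 15.66% = 41.91%.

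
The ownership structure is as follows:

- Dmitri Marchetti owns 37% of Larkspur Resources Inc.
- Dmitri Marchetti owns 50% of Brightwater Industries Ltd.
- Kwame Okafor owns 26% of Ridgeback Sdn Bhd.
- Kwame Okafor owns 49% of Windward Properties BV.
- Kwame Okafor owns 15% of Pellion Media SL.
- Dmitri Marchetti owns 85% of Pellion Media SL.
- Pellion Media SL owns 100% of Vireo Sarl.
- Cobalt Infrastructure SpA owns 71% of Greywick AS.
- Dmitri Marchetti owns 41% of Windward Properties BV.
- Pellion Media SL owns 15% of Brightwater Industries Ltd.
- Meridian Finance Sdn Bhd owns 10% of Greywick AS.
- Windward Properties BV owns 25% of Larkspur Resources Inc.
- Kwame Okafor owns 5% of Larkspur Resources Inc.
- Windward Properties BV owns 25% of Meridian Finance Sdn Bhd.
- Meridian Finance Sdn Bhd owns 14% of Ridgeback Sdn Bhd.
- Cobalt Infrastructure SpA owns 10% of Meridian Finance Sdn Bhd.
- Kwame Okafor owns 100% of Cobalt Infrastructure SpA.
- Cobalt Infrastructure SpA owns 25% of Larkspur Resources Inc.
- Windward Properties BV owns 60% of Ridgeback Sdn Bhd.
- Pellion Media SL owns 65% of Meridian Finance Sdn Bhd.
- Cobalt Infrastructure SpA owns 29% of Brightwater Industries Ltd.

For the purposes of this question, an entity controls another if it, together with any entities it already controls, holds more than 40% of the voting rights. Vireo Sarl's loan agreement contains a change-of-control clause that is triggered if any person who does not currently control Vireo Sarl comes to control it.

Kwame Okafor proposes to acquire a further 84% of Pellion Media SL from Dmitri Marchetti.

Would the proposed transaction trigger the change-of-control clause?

The purchase adds only to Kwame's holdings (Dmitri's stake shrinks), so Kwame is the only person who could newly come to control Vireo.
Kwame holds 49% of Windward, so Kwame controls Windward.
Kwame holds 100% of Cobalt, so Kwame controls Cobalt.
Windward and Cobalt and Kwame together hold 25% + 25% + 5% = 55% of Larkspur, so Kwame controls Larkspur.
Cobalt holds 71% of Greywick, so Kwame controls Greywick.
Windward and Kwame together hold 60% + 26% = 86% of Ridgeback, so Kwame controls Ridgeback.
Neither Kwame nor any entity Kwame controls holds any voting interest in Vireo.
So before the transaction, Kwame does not control Vireo.
After the purchase, Kwame's direct stake in Pellion rises to 15% + 84% = 99%, and Dmitri's stake falls to 1%.
Kwame holds 99% of Pellion, so Kwame controls Pellion.
Pellion holds 100% of Vireo, so Kwame controls Vireo.
Kwame did not control Vireo before and does after, so the clause is triggered.

Yes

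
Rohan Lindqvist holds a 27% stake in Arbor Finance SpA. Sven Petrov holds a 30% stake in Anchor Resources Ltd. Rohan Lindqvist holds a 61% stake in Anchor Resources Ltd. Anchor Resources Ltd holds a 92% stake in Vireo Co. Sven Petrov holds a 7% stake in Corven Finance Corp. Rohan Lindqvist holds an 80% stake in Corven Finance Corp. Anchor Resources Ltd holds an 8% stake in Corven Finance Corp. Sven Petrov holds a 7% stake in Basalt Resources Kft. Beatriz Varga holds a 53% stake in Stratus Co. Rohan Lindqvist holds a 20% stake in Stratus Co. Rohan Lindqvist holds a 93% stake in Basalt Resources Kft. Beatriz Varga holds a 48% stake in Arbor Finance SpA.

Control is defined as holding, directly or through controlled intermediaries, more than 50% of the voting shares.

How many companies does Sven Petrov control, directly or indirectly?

Sven's largest direct stake is 30% in Anchor, which does not meet the threshold.
Sven controls 0 companies.

0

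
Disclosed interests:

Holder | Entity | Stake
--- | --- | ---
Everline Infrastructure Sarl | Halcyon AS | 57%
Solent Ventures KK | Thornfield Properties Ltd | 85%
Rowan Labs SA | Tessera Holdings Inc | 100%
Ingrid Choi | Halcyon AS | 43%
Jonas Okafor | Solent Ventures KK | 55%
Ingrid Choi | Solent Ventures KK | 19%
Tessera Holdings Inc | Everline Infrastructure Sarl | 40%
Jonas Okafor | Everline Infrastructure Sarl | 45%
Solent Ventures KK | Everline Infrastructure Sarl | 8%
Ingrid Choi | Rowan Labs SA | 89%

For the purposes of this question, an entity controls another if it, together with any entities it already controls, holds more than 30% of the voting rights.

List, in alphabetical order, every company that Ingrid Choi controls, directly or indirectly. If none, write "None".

Everline Infrastructure Sarl, Halcyon AS, Rowan Labs SA, Tessera Holdings Inc

Ingrid holds 89% of Rowan, so Ingrid controls Rowan.
Rowan holds 100% of Tessera, so Ingrid controls Tessera.
Tessera holds 40% of Everline, so Ingrid controls Everline.
Ingrid and Everline together hold 43% + 57% = 100% of Halcyon, so Ingrid controls Halcyon.
No other company's threshold is met.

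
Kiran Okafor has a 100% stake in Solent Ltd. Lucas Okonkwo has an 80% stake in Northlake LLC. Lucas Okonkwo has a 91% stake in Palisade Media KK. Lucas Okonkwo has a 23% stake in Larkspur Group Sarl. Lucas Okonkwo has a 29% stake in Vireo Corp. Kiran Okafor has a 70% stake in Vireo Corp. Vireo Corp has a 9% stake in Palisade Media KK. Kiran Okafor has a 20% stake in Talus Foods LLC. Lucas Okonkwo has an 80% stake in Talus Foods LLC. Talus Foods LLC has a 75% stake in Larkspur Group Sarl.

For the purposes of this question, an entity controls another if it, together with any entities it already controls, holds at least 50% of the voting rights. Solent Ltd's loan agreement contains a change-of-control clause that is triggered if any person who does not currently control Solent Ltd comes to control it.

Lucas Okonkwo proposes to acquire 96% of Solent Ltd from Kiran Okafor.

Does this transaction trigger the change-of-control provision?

Yes

The purchase adds only to Lucas's holdings (Kiran's stake shrinks), so Lucas is the only person who could newly come to control Solent.
Lucas holds 80% of Talus, so Lucas controls Talus.
Lucas holds 80% of Northlake, so Lucas controls Northlake.
Talus and Lucas together hold 75% + 23% = 98% of Larkspur, so Lucas controls Larkspur.
Lucas holds 91% of Palisade, so Lucas controls Palisade.
Neither Lucas nor any entity Lucas controls holds any voting interest in Solent.
So before the transaction, Lucas does not control Solent.
After the purchase, Lucas holds 96% of Solent directly, and Kiran's stake falls to 4%.
Lucas holds 96% of Solent, so Lucas controls Solent.
Lucas did not control Solent before and does after, so the clause is triggered.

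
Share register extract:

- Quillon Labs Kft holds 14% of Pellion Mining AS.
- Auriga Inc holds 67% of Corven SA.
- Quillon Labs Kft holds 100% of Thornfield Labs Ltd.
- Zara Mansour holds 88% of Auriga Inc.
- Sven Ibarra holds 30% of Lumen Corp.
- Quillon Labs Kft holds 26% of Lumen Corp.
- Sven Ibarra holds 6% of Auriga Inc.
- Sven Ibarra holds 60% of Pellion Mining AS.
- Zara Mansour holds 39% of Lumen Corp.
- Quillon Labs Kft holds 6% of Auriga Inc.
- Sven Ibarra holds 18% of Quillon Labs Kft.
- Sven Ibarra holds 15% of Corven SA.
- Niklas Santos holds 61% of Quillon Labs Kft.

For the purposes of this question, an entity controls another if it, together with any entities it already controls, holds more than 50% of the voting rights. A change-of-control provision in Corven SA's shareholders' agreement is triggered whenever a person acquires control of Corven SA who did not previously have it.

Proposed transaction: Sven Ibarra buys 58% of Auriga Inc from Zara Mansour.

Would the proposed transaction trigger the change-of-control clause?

Yes

The purchase adds only to Sven's holdings (Zara's stake shrinks), so Sven is the only person who could newly come to control Corven.
Sven holds 60% of Pellion, so Sven controls Pellion.
In Corven, Sven's side holds only 15%, not > 50%.
So before the transaction, Sven does not control Corven.
After the purchase, Sven's direct stake in Auriga rises to 6% + 58% = 64%, and Zara's stake falls to 30%.
Sven holds 64% of Auriga, so Sven controls Auriga.
Sven and Auriga together hold 15% + 67% = 82% of Corven, so Sven controls Corven.
Sven did not control Corven before and does after, so the clause is triggered.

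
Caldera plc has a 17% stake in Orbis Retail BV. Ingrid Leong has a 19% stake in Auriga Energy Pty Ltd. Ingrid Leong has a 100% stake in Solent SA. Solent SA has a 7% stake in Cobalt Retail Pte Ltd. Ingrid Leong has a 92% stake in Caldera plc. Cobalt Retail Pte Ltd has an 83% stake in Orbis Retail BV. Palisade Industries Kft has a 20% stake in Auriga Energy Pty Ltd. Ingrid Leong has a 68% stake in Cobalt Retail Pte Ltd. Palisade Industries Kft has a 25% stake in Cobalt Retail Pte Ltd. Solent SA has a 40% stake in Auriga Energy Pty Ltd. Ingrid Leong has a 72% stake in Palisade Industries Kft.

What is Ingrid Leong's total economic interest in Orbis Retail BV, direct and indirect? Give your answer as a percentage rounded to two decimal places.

Ingrid reaches Orbis along 4 paths.
Via Solent → Cobalt: 100% × 7% × 83% = 5.81%.
Via Palisade → Cobalt: 72% × 25% × 83% = 14.94%.
Via Cobalt: 68% × 83% = 56.44%.
Via Caldera: 92% × 17% = 15.64%.
Total: 5.81% + 14.94% + 56.44% + 15.64% = 92.83%.

92.83%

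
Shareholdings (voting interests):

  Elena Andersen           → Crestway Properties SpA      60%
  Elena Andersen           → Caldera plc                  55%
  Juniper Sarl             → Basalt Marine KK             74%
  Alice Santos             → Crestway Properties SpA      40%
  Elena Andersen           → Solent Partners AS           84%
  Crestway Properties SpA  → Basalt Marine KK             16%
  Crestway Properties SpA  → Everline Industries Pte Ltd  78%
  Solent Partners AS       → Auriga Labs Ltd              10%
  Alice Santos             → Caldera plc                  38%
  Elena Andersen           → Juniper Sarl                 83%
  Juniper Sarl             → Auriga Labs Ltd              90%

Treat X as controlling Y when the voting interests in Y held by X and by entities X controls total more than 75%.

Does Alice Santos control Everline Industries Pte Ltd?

Alice's largest direct stake is 40% in Crestway, which does not meet the threshold, so Alice controls no company.
Neither Alice nor any entity Alice controls holds any voting interest in Everline.
So Alice does not control Everline.

No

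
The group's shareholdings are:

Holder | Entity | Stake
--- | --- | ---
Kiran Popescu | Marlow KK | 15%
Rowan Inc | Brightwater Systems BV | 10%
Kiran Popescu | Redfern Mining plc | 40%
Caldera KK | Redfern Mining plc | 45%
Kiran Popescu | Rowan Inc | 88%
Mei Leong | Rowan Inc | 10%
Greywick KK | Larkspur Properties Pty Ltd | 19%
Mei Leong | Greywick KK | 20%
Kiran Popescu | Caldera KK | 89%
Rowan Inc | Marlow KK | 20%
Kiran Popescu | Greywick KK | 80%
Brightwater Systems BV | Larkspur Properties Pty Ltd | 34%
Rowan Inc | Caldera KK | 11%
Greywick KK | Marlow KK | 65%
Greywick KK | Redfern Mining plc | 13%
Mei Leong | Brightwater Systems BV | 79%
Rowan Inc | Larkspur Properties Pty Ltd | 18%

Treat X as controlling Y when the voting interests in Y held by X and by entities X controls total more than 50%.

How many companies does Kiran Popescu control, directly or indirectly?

Kiran holds 80% of Greywick, so Kiran controls Greywick.
Kiran holds 88% of Rowan, so Kiran controls Rowan.
Rowan and Kiran together hold 11% + 89% = 100% of Caldera, so Kiran controls Caldera.
Greywick and Caldera and Kiran together hold 13% + 45% + 40% = 98% of Redfern, so Kiran controls Redfern.
Greywick and Kiran and Rowan together hold 65% + 15% + 20% = 100% of Marlow, so Kiran controls Marlow.
No other company's threshold is met.
Kiran controls 5 companies.

5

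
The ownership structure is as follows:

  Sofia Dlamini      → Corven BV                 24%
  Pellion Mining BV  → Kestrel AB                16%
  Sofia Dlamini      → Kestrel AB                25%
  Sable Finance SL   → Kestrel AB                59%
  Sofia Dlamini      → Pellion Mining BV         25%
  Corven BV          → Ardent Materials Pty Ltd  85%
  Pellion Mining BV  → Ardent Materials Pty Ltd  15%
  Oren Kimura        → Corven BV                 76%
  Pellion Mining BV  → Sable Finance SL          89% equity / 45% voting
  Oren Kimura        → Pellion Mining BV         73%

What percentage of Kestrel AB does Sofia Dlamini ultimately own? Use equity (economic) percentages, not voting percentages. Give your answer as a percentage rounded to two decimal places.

Sofia reaches Kestrel along 3 paths.
Via Pellion → Sable: 25% × 89% × 59% = 13.1275%.
Direct stake: 25% = 25%.
Via Pellion: 25% × 16% = 4%.
Total: 13.1275% + 25% + 4% = 42.1275%.
Rounded: 42.13%.

42.13%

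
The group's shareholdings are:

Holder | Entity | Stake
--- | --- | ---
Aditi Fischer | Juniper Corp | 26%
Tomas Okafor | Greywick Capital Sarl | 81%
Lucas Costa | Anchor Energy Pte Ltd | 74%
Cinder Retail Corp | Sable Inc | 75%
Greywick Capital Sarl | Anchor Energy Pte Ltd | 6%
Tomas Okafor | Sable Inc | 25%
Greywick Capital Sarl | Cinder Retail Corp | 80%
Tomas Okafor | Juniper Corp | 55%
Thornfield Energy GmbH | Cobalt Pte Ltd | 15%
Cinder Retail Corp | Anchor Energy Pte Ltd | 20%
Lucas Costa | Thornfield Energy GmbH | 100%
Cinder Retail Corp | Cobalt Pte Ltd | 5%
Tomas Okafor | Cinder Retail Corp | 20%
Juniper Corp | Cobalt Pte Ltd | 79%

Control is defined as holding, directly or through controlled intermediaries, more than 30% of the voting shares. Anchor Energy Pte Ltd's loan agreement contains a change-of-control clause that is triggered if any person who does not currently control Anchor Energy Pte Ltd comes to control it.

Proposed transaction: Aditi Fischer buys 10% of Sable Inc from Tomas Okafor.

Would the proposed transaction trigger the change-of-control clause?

The purchase adds only to Aditi's holdings (Tomas's stake shrinks), so Aditi is the only person who could newly come to control Anchor.
Aditi's largest direct stake is 26% in Juniper, which does not meet the threshold, so Aditi controls no company.
Neither Aditi nor any entity Aditi controls holds any voting interest in Anchor.
So before the transaction, Aditi does not control Anchor.
After the purchase, Aditi holds 10% of Sable directly, and Tomas's stake falls to 15%.
Aditi's side now holds 10% of Sable, not > 30%, so Aditi still does not control Sable.
After the transaction, neither Aditi nor any entity Aditi controls holds a voting interest in Anchor, so Aditi still does not control it.
No new person acquires control, so the clause is not triggered.

No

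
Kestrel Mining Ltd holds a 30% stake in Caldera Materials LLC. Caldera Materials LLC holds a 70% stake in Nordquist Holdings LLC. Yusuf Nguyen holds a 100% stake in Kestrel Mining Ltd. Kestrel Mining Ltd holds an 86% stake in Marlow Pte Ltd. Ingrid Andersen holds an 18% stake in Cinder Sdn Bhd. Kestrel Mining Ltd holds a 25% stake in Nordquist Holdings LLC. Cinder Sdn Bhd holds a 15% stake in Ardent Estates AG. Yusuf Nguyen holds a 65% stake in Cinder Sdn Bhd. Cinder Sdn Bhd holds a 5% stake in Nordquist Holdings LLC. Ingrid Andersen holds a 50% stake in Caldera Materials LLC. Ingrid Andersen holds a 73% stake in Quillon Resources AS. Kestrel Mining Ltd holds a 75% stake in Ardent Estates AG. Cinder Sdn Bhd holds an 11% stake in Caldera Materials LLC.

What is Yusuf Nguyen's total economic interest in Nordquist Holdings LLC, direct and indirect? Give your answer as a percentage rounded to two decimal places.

Yusuf reaches Nordquist along 4 paths.
Via Kestrel: 100% × 25% = 25%.
Via Cinder: 65% × 5% = 3.25%.
Via Cinder → Caldera: 65% × 11% × 70% = 5.005%.
Via Kestrel → Caldera: 100% × 30% × 70% = 21%.
Total: 25% + 3.25% + 5.005% + 21% = 54.255%.
Rounded: 54.26%.

54.26%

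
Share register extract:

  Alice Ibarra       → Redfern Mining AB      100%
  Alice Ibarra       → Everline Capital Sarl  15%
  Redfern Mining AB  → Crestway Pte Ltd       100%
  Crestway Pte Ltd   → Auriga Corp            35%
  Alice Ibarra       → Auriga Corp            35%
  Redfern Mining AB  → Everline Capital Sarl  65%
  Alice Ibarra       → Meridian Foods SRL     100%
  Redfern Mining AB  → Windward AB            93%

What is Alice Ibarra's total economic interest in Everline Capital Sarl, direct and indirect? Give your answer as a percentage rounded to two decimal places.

Alice reaches Everline along 2 paths.
Via Redfern: 100% × 65% = 65%.
Direct stake: 15% = 15%.
Total: 65% + 15% = 80%.
Rounded: 80.00%.

80.00%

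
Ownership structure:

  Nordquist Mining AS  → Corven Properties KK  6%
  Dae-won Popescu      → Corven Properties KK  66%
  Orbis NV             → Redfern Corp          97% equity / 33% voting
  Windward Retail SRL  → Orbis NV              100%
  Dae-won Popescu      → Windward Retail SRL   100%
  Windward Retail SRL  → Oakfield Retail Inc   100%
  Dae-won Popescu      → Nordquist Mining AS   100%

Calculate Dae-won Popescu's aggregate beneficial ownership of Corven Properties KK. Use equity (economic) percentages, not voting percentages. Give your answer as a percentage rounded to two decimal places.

Dae-won reaches Corven along 2 paths.
Direct stake: 66% = 66%.
Via Nordquist: 100% × 6% = 6%.
Total: 66% + 6% = 72%.
Rounded: 72.00%.

72.00%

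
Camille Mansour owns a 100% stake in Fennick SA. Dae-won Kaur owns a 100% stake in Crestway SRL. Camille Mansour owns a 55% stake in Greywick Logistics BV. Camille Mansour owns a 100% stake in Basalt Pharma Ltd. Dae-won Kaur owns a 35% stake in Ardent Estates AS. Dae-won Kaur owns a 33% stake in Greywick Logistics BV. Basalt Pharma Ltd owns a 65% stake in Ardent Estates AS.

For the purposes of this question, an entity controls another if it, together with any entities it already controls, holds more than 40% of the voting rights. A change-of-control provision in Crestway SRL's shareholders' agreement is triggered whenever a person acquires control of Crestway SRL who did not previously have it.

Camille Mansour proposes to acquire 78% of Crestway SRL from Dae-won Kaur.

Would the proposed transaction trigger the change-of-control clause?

Yes

The purchase adds only to Camille's holdings (Dae-won's stake shrinks), so Camille is the only person who could newly come to control Crestway.
Camille holds 55% of Greywick, so Camille controls Greywick.
Camille holds 100% of Basalt, so Camille controls Basalt.
Camille holds 100% of Fennick, so Camille controls Fennick.
Basalt holds 65% of Ardent, so Camille controls Ardent.
Neither Camille nor any entity Camille controls holds any voting interest in Crestway.
So before the transaction, Camille does not control Crestway.
After the purchase, Camille holds 78% of Crestway directly, and Dae-won's stake falls to 22%.
Camille holds 78% of Crestway, so Camille controls Crestway.
Camille did not control Crestway before and does after, so the clause is triggered.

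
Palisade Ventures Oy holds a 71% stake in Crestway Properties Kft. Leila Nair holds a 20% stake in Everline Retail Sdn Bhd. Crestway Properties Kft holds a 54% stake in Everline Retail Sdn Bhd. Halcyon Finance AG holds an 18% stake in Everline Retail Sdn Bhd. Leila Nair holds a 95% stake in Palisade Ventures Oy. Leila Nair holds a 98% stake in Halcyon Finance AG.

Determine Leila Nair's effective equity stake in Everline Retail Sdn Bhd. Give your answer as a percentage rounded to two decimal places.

Leila reaches Everline along 3 paths.
Via Halcyon: 98% × 18% = 17.64%.
Via Palisade → Crestway: 95% × 71% × 54% = 36.423%.
Direct stake: 20% = 20%.
Total: 17.64% + 36.423% + 20% = 74.063%.
Rounded: 74.06%.

74.06%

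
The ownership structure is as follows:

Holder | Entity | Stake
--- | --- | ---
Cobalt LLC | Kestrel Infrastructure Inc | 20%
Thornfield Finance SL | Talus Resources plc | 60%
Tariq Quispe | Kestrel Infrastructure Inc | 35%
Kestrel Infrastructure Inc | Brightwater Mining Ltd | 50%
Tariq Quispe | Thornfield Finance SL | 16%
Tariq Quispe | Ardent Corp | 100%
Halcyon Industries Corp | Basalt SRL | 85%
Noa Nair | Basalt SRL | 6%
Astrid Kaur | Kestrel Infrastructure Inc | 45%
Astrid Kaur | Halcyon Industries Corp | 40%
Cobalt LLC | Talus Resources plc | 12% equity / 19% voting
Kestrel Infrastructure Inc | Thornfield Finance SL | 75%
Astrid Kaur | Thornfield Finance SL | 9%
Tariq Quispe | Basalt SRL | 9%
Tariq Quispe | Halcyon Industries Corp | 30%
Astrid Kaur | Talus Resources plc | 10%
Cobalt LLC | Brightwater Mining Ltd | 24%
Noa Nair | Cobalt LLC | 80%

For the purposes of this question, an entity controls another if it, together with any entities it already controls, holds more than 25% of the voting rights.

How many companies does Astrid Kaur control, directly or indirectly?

6

Astrid holds 40% of Halcyon, so Astrid controls Halcyon.
Astrid holds 45% of Kestrel, so Astrid controls Kestrel.
Halcyon holds 85% of Basalt, so Astrid controls Basalt.
Kestrel holds 50% of Brightwater, so Astrid controls Brightwater.
Kestrel and Astrid together hold 75% + 9% = 84% of Thornfield, so Astrid controls Thornfield.
Thornfield and Astrid together hold 60% + 10% = 70% of Talus, so Astrid controls Talus.
No other company's threshold is met.
Astrid controls 6 companies.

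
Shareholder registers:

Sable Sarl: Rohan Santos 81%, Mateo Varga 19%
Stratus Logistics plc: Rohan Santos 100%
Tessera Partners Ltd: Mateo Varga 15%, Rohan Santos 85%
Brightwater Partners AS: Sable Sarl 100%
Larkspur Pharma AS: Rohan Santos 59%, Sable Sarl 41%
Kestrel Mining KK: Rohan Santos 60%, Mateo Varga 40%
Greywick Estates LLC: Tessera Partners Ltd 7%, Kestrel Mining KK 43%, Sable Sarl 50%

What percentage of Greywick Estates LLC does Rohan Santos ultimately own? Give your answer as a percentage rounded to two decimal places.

Rohan reaches Greywick along 3 paths.
Via Tessera: 85% × 7% = 5.95%.
Via Kestrel: 60% × 43% = 25.8%.
Via Sable: 81% × 50% = 40.5%.
Total: 5.95% + 25.8% + 40.5% = 72.25%.

72.25%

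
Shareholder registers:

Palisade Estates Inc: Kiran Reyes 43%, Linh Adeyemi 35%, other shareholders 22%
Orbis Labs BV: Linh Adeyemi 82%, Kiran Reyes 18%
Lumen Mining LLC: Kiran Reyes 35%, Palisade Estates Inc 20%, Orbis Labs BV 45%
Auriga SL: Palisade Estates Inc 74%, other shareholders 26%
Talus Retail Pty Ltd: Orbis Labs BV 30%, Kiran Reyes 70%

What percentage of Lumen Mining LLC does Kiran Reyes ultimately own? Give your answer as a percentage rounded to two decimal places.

51.70%

Kiran reaches Lumen along 3 paths.
Direct stake: 35% = 35%.
Via Palisade: 43% × 20% = 8.6%.
Via Orbis: 18% × 45% = 8.1%.
Total: 35% + 8.6% + 8.1% = 51.7%.
Rounded: 51.70%.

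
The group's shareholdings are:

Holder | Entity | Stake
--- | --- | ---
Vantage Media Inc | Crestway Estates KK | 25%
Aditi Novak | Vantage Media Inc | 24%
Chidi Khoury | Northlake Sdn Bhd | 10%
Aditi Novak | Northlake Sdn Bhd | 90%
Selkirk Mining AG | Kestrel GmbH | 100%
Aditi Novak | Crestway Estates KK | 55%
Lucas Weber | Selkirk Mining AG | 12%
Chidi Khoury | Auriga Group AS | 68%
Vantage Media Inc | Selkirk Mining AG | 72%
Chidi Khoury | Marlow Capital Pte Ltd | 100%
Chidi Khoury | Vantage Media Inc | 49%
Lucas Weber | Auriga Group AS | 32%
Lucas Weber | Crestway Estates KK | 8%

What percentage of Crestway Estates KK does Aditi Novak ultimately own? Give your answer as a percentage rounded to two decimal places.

61.00%

Aditi reaches Crestway along 2 paths.
Via Vantage: 24% × 25% = 6%.
Direct stake: 55% = 55%.
Total: 6% + 55% = 61%.
Rounded: 61.00%.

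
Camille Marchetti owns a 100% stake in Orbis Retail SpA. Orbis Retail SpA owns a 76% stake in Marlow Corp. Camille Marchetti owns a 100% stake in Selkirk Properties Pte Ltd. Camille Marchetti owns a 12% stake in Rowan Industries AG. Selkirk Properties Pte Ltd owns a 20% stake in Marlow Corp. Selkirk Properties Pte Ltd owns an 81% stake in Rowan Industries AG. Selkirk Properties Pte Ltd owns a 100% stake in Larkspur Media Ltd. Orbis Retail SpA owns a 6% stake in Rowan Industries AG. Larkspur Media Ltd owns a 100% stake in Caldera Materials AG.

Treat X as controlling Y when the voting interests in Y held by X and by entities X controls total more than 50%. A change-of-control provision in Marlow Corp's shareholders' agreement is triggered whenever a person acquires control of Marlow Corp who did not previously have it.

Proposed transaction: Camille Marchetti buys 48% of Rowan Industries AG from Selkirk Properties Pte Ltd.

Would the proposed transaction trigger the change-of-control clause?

The purchase adds only to Camille's holdings (Selkirk's stake shrinks), so Camille is the only person who could newly come to control Marlow.
Camille holds 100% of Orbis, so Camille controls Orbis.
Camille holds 100% of Selkirk, so Camille controls Selkirk.
Selkirk and Orbis together hold 20% + 76% = 96% of Marlow, so Camille controls Marlow.
So Camille already controls Marlow before the transaction.
After the purchase, Camille's direct stake in Rowan rises to 12% + 48% = 60%, and Selkirk's stake falls to 33%.
Camille controlled Marlow already, so this is not a new person acquiring control; every other person's position is unchanged or reduced.
No new person acquires control, so the clause is not triggered.

No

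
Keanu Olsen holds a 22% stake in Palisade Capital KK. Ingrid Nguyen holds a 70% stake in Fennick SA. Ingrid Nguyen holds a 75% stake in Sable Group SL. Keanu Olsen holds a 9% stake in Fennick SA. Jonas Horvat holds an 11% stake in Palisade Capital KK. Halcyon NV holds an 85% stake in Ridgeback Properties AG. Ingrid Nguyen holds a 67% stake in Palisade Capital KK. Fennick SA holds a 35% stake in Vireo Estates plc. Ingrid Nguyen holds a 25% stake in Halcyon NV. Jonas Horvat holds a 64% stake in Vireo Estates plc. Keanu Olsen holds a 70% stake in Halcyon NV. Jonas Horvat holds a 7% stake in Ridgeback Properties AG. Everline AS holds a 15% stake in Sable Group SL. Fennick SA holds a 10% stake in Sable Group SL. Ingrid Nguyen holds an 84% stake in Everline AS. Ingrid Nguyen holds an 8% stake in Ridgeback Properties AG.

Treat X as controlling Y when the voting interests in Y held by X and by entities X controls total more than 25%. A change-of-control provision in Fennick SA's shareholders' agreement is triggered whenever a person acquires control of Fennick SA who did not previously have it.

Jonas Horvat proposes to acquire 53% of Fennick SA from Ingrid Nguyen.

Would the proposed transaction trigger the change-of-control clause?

The purchase adds only to Jonas's holdings (Ingrid's stake shrinks), so Jonas is the only person who could newly come to control Fennick.
Jonas holds 64% of Vireo, so Jonas controls Vireo.
Neither Jonas nor any entity Jonas controls holds any voting interest in Fennick.
So before the transaction, Jonas does not control Fennick.
After the purchase, Jonas holds 53% of Fennick directly, and Ingrid's stake falls to 17%.
Jonas holds 53% of Fennick, so Jonas controls Fennick.
Jonas did not control Fennick before and does after, so the clause is triggered.

Yes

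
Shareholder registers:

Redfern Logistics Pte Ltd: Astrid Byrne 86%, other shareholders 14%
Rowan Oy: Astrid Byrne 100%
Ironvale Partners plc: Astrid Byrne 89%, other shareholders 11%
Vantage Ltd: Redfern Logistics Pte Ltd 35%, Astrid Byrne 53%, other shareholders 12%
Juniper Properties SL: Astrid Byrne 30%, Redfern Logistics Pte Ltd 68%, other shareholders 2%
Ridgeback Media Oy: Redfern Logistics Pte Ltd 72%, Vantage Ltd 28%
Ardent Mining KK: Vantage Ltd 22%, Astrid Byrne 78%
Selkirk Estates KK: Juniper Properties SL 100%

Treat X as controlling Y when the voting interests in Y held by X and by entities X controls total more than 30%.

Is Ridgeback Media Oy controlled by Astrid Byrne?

Astrid holds 86% of Redfern, so Astrid controls Redfern.
Redfern and Astrid together hold 35% + 53% = 88% of Vantage, so Astrid controls Vantage.
Redfern and Vantage together hold 72% + 28% = 100% of Ridgeback, so Astrid controls Ridgeback.

Yes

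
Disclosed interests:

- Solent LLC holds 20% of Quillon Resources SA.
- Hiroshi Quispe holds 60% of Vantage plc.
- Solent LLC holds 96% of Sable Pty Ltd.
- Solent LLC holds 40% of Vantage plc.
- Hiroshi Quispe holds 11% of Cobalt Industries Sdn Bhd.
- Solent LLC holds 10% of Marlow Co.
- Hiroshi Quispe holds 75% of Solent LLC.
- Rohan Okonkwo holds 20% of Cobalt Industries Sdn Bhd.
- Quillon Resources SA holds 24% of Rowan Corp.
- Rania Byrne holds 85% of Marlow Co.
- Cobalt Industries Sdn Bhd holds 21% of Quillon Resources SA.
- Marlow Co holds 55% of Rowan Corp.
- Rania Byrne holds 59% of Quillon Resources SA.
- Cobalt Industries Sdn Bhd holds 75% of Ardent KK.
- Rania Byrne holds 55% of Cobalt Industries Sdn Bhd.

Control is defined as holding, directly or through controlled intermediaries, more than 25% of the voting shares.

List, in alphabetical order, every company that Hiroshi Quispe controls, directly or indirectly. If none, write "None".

Sable Pty Ltd, Solent LLC, Vantage plc

Hiroshi holds 75% of Solent, so Hiroshi controls Solent.
Solent and Hiroshi together hold 40% + 60% = 100% of Vantage, so Hiroshi controls Vantage.
Solent holds 96% of Sable, so Hiroshi controls Sable.
No other company's threshold is met.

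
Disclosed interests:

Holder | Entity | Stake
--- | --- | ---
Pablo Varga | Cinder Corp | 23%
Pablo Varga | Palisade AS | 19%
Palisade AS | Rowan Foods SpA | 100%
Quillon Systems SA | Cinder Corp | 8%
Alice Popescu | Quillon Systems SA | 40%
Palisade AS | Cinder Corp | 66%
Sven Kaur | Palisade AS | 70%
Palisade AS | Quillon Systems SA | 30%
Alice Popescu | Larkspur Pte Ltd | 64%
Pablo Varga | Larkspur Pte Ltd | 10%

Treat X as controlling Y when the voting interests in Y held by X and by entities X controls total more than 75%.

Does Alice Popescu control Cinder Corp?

Alice's largest direct stake is 64% in Larkspur, which does not meet the threshold, so Alice controls no company.
Neither Alice nor any entity Alice controls holds any voting interest in Cinder.
So Alice does not control Cinder.

No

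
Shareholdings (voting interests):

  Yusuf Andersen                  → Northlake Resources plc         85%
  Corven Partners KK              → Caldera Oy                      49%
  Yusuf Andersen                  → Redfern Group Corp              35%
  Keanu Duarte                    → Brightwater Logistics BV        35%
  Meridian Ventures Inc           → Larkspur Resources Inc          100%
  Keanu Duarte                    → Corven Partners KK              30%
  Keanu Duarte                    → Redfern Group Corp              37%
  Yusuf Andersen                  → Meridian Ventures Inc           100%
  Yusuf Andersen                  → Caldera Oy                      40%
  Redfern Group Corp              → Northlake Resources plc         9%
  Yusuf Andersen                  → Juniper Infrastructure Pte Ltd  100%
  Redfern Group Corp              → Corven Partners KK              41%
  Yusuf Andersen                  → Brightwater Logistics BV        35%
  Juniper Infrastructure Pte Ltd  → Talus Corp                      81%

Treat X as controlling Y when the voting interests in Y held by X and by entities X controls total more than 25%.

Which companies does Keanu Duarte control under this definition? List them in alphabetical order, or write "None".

Keanu holds 35% of Brightwater, so Keanu controls Brightwater.
Keanu holds 37% of Redfern, so Keanu controls Redfern.
Keanu and Redfern together hold 30% + 41% = 71% of Corven, so Keanu controls Corven.
Corven holds 49% of Caldera, so Keanu controls Caldera.
No other company's threshold is met.

Brightwater Logistics BV, Caldera Oy, Corven Partners KK, Redfern Group Corp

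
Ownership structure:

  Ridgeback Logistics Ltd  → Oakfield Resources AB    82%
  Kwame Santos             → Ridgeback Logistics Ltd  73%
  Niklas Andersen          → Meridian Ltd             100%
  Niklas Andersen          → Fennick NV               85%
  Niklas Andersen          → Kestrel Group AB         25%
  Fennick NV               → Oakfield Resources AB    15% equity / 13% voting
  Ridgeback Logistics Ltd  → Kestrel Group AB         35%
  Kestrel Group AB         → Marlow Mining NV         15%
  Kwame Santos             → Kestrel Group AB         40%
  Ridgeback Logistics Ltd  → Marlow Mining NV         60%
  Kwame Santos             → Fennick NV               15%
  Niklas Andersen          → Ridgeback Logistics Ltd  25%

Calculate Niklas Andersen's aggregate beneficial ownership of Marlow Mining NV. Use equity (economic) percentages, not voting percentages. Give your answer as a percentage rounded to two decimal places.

Niklas reaches Marlow along 3 paths.
Via Ridgeback: 25% × 60% = 15%.
Via Kestrel: 25% × 15% = 3.75%.
Via Ridgeback → Kestrel: 25% × 35% × 15% = 1.3125%.
Total: 15% + 3.75% + 1.3125% = 20.0625%.
Rounded: 20.06%.

20.06%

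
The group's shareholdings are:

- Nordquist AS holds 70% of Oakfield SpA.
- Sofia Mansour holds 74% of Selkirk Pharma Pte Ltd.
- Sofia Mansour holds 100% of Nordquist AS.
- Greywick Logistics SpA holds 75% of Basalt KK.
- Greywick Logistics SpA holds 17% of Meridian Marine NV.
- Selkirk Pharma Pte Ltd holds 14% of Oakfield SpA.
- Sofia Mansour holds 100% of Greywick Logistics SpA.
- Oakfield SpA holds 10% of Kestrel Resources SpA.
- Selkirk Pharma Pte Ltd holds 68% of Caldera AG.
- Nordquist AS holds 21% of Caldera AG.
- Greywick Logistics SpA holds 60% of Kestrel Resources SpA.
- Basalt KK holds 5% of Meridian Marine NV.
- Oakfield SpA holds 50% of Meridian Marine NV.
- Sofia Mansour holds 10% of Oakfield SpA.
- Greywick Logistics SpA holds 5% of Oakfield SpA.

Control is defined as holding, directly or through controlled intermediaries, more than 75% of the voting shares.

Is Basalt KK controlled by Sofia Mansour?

No

Sofia holds 100% of Nordquist, so Sofia controls Nordquist.
Sofia holds 100% of Greywick, so Sofia controls Greywick.
Greywick and Nordquist and Sofia together hold 5% + 70% + 10% = 85% of Oakfield, so Sofia controls Oakfield.
In Basalt, Sofia's side holds only 75%, not > 75%.
So Sofia does not control Basalt.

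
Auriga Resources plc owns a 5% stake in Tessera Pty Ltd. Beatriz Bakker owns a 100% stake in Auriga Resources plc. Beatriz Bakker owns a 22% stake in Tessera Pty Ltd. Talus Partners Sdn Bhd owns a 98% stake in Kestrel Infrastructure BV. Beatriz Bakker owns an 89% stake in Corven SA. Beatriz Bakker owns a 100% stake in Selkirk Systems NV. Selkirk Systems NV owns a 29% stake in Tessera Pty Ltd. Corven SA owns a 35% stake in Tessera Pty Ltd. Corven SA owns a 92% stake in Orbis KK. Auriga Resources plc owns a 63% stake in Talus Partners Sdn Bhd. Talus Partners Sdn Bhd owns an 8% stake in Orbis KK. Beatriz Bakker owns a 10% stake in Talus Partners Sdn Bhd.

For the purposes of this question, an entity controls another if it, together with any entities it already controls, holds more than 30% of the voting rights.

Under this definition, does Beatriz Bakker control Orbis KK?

Beatriz holds 100% of Auriga, so Beatriz controls Auriga.
Beatriz and Auriga together hold 10% + 63% = 73% of Talus, so Beatriz controls Talus.
Beatriz holds 89% of Corven, so Beatriz controls Corven.
Corven and Talus together hold 92% + 8% = 100% of Orbis, so Beatriz controls Orbis.

Yes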